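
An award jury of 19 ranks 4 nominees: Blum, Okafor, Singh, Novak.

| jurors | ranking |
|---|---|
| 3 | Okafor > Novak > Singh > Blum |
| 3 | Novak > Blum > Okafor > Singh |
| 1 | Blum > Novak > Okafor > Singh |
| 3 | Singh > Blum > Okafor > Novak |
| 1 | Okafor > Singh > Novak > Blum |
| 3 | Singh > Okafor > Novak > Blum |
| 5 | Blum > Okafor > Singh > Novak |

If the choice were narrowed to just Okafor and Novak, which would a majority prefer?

Ballots ranking Okafor above Novak: 3 + 3 + 1 + 3 + 5 = 15.
Ballots ranking Novak above Okafor: 19 − 15 = 4.
Okafor wins the head-to-head 15–4.

Okafor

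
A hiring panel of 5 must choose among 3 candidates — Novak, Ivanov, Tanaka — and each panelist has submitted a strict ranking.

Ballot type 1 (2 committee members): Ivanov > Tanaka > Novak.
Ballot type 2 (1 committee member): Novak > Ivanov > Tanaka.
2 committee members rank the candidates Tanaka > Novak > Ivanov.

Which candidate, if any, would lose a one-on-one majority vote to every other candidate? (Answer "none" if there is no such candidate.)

Head-to-head results (5 committee members):
Novak vs Ivanov: Novak, 3–2.
Novak vs Tanaka: 1 for Novak, 4 for Tanaka — Tanaka by 4–1.
Ivanov vs Tanaka: Ivanov is ranked higher on 2+1 = 3 ballots, Tanaka on 2. Ivanov wins 3–2.
Each candidate has at least one pairwise win (Novak beats Ivanov; Ivanov beats Tanaka; Tanaka beats Novak) — no Condorcet loser.

none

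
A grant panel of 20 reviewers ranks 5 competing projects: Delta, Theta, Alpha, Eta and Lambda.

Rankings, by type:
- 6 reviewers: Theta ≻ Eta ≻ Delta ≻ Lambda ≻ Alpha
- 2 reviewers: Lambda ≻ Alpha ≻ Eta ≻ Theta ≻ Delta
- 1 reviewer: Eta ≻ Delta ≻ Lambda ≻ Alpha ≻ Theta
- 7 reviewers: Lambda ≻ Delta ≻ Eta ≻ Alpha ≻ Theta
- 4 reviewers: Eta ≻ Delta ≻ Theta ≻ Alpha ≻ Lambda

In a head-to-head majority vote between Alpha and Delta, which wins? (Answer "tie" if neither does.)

Delta

Ballots ranking Alpha above Delta: 2.
Ballots ranking Delta above Alpha: 20 − 2 = 18.
Delta wins the head-to-head 18–2.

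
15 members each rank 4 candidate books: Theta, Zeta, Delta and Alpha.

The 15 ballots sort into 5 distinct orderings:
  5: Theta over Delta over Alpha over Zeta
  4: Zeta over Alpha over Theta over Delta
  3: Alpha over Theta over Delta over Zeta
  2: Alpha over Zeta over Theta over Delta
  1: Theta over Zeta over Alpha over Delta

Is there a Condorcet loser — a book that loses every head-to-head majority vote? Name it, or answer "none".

Pairwise majorities:
Theta vs Zeta: Theta, 9–6.
Theta vs Delta: 5+4+3+2+1 = 15 for Theta, 0 for Delta — Theta by 15–0.
Theta vs Alpha: 6 to 9, Alpha.
Zeta vs Delta: Zeta preferred on 4+2+1 = 7 ballots; Delta wins 8–7.
Zeta vs Alpha: Zeta is ranked higher on 4+1 = 5 ballots, Alpha on 10. Alpha wins 10–5.
Delta vs Alpha: 5 for Delta, 10 for Alpha — Alpha by 10–5.
Only Zeta has no wins; Zeta is the Condorcet loser.

Zeta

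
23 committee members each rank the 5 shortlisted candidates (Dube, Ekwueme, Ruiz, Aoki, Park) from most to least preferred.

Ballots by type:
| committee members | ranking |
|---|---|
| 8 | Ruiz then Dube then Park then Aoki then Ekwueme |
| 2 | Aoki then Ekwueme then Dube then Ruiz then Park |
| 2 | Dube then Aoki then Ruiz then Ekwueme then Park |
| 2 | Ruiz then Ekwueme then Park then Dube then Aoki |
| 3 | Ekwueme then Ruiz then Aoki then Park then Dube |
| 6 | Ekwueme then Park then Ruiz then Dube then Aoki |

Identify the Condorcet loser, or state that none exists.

none

Head-to-head results (23 committee members):
Dube vs Ekwueme: 10 to 13, Ekwueme.
Dube–Ruiz: Ruiz 19–4.
Dube vs Aoki: Dube preferred on 8+2+2+6 = 18 ballots; Dube wins 18–5.
Dube–Park: Dube 12–11.
Ekwueme–Ruiz: Ruiz 12–11.
Ekwueme vs Aoki: Ekwueme preferred on 2+3+6 = 11 ballots; Aoki wins 12–11.
Ekwueme vs Park: Ekwueme preferred on 2+2+2+3+6 = 15 ballots; Ekwueme wins 15–8.
Ruiz–Aoki: Ruiz 19–4.
Ruiz vs Park: Ruiz preferred on 8+2+2+2+3 = 17 ballots; Ruiz wins 17–6.
Aoki vs Park: Park, 16–7.
Each candidate has at least one pairwise win (Dube beats Aoki; Ekwueme beats Dube; Ruiz beats Dube; Aoki beats Ekwueme; Park beats Aoki) — no Condorcet loser.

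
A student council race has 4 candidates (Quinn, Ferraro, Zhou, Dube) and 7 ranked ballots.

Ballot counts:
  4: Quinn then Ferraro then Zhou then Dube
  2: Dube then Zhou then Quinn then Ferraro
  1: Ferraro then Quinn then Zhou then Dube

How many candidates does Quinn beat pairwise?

3

Quinn against each rival (7 voters):
Quinn vs Ferraro: Quinn, 6–1.
Quinn vs Zhou: Quinn is ranked higher on 4+1 = 5 ballots, Zhou on 2. Quinn wins 5–2.
Quinn vs Dube: Quinn is ranked higher on 4+1 = 5 ballots, Dube on 2. Quinn wins 5–2.
Quinn beats Ferraro, Zhou, Dube — 3 pairwise wins.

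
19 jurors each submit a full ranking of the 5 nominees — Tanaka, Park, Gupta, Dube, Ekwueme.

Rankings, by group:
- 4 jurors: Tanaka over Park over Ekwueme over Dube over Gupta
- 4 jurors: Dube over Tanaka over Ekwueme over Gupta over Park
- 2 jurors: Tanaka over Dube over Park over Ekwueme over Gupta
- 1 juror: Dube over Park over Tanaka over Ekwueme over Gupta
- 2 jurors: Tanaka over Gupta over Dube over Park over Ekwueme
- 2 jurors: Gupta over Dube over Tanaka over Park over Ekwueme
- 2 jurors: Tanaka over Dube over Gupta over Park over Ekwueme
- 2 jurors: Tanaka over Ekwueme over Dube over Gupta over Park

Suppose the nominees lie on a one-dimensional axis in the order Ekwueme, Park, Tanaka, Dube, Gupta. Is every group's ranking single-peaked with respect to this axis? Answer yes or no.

Axis positions: Ekwueme=1, Park=2, Tanaka=3, Dube=4, Gupta=5.
Group 1 (peak Tanaka at position 3): ranking walks positions 3-2-1-4-5, expanding outward from the peak — single-peaked.
Group 2: ranking walks positions 4-3-1-5-2; Ekwueme is ranked above Park even though Park lies between Ekwueme and the peak Dube on the axis — preferences dip and rise again. Not single-peaked.
Group 3 (peak Tanaka at position 3): ranking walks positions 3-4-2-1-5, expanding outward from the peak — single-peaked.
Group 4: ranking walks positions 4-2-3-1-5; Park is ranked above Tanaka even though Tanaka lies between Park and the peak Dube on the axis — preferences dip and rise again. Not single-peaked.
Group 5: ranking walks positions 3-5-4-2-1; Gupta is ranked above Dube even though Dube lies between Gupta and the peak Tanaka on the axis — preferences dip and rise again. Not single-peaked.
Group 6 (peak Gupta at position 5): ranking walks positions 5-4-3-2-1, expanding outward from the peak — single-peaked.
Group 7 (peak Tanaka at position 3): ranking walks positions 3-4-5-2-1, expanding outward from the peak — single-peaked.
Group 8: ranking walks positions 3-1-4-5-2; Ekwueme is ranked above Park even though Park lies between Ekwueme and the peak Tanaka on the axis — preferences dip and rise again. Not single-peaked.
Group 2 violates single-peakedness, so the profile is not single-peaked on this axis.

no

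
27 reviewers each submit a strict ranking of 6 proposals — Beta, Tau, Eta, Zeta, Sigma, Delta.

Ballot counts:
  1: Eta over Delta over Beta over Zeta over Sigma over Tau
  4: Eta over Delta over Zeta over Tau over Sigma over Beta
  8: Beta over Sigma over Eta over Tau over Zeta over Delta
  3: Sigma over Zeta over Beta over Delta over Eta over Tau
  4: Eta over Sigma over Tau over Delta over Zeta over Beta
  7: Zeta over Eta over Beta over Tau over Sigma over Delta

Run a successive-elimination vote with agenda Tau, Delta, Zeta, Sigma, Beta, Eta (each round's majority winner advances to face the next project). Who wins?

Round 1: Tau vs Delta — 19–8, Tau advances.
Round 2: Tau vs Zeta — 12–15, Zeta advances.
Round 3: Zeta vs Sigma — 12–15, Sigma advances.
Round 4: Sigma vs Beta — 11–16, Beta advances.
Round 5: Beta vs Eta — 11–16, Eta advances.
The agenda winner is Eta.

Eta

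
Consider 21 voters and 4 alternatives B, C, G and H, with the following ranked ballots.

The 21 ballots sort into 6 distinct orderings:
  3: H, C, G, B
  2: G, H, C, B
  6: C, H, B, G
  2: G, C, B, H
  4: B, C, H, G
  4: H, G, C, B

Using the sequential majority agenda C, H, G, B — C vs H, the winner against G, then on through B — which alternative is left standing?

Round 1: C vs H — 12–9, C advances.
Round 2: C vs G — 13–8, C advances.
Round 3: C vs B — 17–4, C advances.
The agenda winner is C.

C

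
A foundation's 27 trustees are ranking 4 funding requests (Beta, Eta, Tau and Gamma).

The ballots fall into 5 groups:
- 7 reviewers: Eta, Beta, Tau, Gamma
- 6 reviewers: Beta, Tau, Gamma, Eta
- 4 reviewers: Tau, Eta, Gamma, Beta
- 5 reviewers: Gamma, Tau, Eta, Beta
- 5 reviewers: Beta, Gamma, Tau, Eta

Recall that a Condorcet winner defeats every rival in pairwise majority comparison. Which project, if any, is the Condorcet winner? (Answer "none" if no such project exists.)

none

Pairwise majorities:
Beta vs Eta: Eta wins 16–11.
Beta–Tau: Beta 18–9.
Beta vs Gamma: Beta wins 18–9.
Eta vs Tau: Tau, 20–7.
Eta–Gamma: Gamma 16–11.
Tau vs Gamma: Tau wins 17–10.
Every project loses at least once (Beta loses to Eta; Eta loses to Tau; Tau loses to Beta; Gamma loses to Beta). The majority relation contains the cycle Beta → Tau → Eta → Beta, so there is no Condorcet winner.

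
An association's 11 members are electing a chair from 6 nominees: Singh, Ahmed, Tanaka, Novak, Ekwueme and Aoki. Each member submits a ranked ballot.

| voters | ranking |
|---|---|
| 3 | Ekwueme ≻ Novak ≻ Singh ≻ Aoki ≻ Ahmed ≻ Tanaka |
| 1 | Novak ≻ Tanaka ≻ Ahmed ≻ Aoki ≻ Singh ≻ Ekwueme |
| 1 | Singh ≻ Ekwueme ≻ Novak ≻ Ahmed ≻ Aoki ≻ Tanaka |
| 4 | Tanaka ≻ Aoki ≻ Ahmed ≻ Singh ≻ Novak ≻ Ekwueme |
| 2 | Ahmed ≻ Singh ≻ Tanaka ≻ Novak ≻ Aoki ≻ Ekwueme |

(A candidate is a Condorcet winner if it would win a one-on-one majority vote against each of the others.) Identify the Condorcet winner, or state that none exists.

Pairwise majorities:
Singh vs Ahmed: 3+1 = 4 for Singh, 7 for Ahmed — Ahmed by 7–4.
Singh vs Tanaka: Singh is ranked higher on 3+1+2 = 6 ballots, Tanaka on 5. Singh wins 6–5.
Singh vs Novak: 1+4+2 = 7 for Singh, 4 for Novak — Singh by 7–4.
Singh vs Ekwueme: Singh is ranked higher on 1+1+4+2 = 8 ballots, Ekwueme on 3. Singh wins 8–3.
Singh vs Aoki: Singh preferred on 3+1+2 = 6 ballots; Singh wins 6–5.
Ahmed vs Tanaka: 3+1+2 = 6 for Ahmed, 5 for Tanaka — Ahmed by 6–5.
Ahmed vs Novak: 6 to 5, Ahmed.
Ahmed vs Ekwueme: 1+4+2 = 7 for Ahmed, 4 for Ekwueme — Ahmed by 7–4.
Ahmed vs Aoki: 4 to 7, Aoki.
Tanaka vs Novak: 6 to 5, Tanaka.
Tanaka vs Ekwueme: 1+4+2 = 7 for Tanaka, 4 for Ekwueme — Tanaka by 7–4.
Tanaka vs Aoki: Tanaka preferred on 1+4+2 = 7 ballots; Tanaka wins 7–4.
Novak vs Ekwueme: Novak preferred on 1+4+2 = 7 ballots; Novak wins 7–4.
Novak vs Aoki: Novak preferred on 3+1+1+2 = 7 ballots; Novak wins 7–4.
Ekwueme vs Aoki: 3+1 = 4 for Ekwueme, 7 for Aoki — Aoki by 7–4.
No candidate is unbeaten: Singh loses to Ahmed; Ahmed loses to Aoki; Tanaka loses to Singh; Novak loses to Singh; Ekwueme loses to Singh; Aoki loses to Singh. In particular Singh > Aoki > Ahmed > Singh is a majority cycle — no Condorcet winner exists.

none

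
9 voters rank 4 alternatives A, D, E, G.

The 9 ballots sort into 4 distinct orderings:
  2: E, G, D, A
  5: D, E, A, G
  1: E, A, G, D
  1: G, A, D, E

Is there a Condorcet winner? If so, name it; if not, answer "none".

Check each pair by majority over 9 ballots:
A vs D: D, 7–2.
A–E: E 8–1.
A vs G: A, 6–3.
D–E: D 6–3.
D vs G: D wins 5–4.
E–G: E 8–1.
D wins every pairwise contest, so D is the Condorcet winner.

D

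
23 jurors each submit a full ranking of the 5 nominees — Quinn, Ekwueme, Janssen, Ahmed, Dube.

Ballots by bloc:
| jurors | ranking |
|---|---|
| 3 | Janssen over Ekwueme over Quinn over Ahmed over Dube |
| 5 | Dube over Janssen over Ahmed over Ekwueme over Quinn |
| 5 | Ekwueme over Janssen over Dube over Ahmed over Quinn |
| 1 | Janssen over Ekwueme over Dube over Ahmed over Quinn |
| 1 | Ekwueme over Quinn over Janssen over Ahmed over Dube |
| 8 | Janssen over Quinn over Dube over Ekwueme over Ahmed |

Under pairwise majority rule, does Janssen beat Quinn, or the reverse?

Ballots ranking Janssen above Quinn: 3 + 5 + 5 + 1 + 8 = 22.
Ballots ranking Quinn above Janssen: 23 − 22 = 1.
Janssen wins the head-to-head 22–1.

Janssen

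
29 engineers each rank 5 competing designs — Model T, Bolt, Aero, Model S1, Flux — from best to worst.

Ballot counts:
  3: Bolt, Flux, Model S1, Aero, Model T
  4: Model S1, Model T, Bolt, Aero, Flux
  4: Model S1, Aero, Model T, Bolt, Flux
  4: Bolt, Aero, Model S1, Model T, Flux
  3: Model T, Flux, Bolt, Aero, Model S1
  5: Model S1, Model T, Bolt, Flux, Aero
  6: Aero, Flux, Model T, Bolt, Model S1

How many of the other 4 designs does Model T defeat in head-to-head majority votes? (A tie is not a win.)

2

Model T against each rival (29 engineers):
Model T vs Bolt: Model T is ranked higher on 4+4+3+5+6 = 22 ballots, Bolt on 7. Model T wins 22–7.
Model T vs Aero: Aero, 17–12.
Model T vs Model S1: 3+6 = 9 for Model T, 20 for Model S1 — Model S1 by 20–9.
Model T vs Flux: Model T preferred on 4+4+4+3+5 = 20 ballots; Model T wins 20–9.
Model T beats Bolt, Flux; loses to Aero, Model S1 — 2 pairwise wins.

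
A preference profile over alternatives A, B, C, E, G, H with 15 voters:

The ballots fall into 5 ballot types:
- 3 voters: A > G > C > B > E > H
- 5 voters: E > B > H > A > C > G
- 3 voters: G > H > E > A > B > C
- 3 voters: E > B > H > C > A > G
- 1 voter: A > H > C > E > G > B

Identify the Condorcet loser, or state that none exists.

G

Head-to-head results (15 voters):
A vs B: 3+3+1 = 7 for A, 8 for B — B by 8–7.
A vs C: A, 12–3.
A vs E: E, 11–4.
A–G: A 12–3.
A vs H: A preferred on 3+1 = 4 ballots; H wins 11–4.
B–C: B 11–4.
B–E: E 12–3.
B vs G: B is ranked higher on 5+3 = 8 ballots, G on 7. B wins 8–7.
B vs H: B preferred on 3+5+3 = 11 ballots; B wins 11–4.
C vs E: C is ranked higher on 3+1 = 4 ballots, E on 11. E wins 11–4.
C–G: C 9–6.
C vs H: C is ranked higher on 3 ballots, H on 12. H wins 12–3.
E vs G: 9 to 6, E.
E–H: E 11–4.
G vs H: 6 to 9, H.
Only G has no wins; G is the Condorcet loser.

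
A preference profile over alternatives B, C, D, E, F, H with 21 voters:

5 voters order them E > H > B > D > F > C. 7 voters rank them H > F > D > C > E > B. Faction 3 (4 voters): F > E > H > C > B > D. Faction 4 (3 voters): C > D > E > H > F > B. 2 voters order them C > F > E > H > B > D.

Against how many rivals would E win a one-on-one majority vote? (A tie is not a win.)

3

E against each rival (21 voters):
E vs B: 21 to 0, E.
E–C: C 12–9.
E vs D: E wins 11–10.
E vs F: E is ranked higher on 5+3 = 8 ballots, F on 13. F wins 13–8.
E vs H: E preferred on 5+4+3+2 = 14 ballots; E wins 14–7.
E beats B, D, H; loses to C, F — 3 pairwise wins.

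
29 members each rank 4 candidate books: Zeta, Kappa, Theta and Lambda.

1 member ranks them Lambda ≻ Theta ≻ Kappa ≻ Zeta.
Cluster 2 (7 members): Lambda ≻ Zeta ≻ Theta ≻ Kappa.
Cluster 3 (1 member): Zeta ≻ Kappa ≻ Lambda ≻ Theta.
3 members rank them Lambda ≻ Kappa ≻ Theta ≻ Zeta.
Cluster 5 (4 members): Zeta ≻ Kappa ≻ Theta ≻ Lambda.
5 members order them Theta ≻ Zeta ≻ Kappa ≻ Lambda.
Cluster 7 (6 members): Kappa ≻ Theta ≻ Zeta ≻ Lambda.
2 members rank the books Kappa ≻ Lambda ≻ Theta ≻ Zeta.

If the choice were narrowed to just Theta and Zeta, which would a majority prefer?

Theta

Ballots ranking Theta above Zeta: 1 + 3 + 5 + 6 + 2 = 17.
Ballots ranking Zeta above Theta: 29 − 17 = 12.
Theta wins the head-to-head 17–12.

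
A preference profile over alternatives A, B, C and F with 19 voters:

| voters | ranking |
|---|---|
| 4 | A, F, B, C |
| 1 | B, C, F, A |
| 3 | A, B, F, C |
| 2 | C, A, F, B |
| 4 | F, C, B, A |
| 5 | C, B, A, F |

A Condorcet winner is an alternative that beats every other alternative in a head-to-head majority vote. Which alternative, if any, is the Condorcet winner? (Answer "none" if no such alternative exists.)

Check each pair by majority over 19 ballots:
A vs B: B, 10–9.
A vs C: C wins 12–7.
A vs F: A, 14–5.
B vs C: C wins 11–8.
B vs F: F wins 10–9.
C vs F: F, 11–8.
No alternative is unbeaten: A loses to B; B loses to C; C loses to F; F loses to A. In particular A > F > B > A is a majority cycle — no Condorcet winner exists.

none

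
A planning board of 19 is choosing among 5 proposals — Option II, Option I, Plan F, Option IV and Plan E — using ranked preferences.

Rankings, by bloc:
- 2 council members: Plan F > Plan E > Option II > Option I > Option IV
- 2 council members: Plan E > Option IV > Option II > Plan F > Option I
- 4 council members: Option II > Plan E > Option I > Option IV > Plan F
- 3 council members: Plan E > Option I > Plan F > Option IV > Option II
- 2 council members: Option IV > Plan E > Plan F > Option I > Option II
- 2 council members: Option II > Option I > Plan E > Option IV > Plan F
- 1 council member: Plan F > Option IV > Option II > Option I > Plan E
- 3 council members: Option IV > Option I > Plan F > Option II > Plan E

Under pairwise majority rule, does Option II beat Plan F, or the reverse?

Ballots ranking Option II above Plan F: 2 + 4 + 2 = 8.
Ballots ranking Plan F above Option II: 19 − 8 = 11.
Plan F wins the head-to-head 11–8.

Plan F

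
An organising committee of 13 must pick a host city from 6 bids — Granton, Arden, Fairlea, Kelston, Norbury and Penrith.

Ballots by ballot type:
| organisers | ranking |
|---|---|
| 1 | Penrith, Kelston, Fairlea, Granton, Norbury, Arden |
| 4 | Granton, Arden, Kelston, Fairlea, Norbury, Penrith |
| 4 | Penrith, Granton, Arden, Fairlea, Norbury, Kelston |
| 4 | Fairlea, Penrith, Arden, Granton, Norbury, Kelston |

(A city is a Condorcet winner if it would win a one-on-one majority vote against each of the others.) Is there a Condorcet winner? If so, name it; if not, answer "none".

none

Head-to-head results (13 organisers):
Granton vs Arden: Granton, 9–4.
Granton vs Fairlea: Granton, 8–5.
Granton vs Kelston: Granton, 12–1.
Granton vs Norbury: Granton, 13–0.
Granton vs Penrith: Penrith, 9–4.
Arden vs Fairlea: Arden, 8–5.
Arden vs Kelston: Arden wins 12–1.
Arden vs Norbury: Arden wins 12–1.
Arden vs Penrith: Penrith, 9–4.
Fairlea vs Kelston: Fairlea, 8–5.
Fairlea vs Norbury: Fairlea, 13–0.
Fairlea vs Penrith: Fairlea wins 8–5.
Kelston vs Norbury: Norbury wins 8–5.
Kelston vs Penrith: Penrith, 9–4.
Norbury–Penrith: Penrith 9–4.
Every city loses at least once (Granton loses to Penrith; Arden loses to Granton; Fairlea loses to Granton; Kelston loses to Granton; Norbury loses to Granton; Penrith loses to Fairlea). The majority relation contains the cycle Granton → Fairlea → Penrith → Granton, so there is no Condorcet winner.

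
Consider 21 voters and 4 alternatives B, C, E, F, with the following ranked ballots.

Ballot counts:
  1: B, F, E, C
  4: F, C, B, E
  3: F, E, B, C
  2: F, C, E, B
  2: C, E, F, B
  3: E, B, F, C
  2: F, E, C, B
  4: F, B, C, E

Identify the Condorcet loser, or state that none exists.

Head-to-head results (21 voters):
B vs C: B wins 11–10.
B vs E: B is ranked higher on 1+4+4 = 9 ballots, E on 12. E wins 12–9.
B vs F: F wins 17–4.
C vs E: 4+2+2+4 = 12 for C, 9 for E — C by 12–9.
C vs F: C preferred on 2 ballots; F wins 19–2.
E–F: F 16–5.
No alternative is winless: B beats C; C beats E; E beats B; F beats B. There is no Condorcet loser.

none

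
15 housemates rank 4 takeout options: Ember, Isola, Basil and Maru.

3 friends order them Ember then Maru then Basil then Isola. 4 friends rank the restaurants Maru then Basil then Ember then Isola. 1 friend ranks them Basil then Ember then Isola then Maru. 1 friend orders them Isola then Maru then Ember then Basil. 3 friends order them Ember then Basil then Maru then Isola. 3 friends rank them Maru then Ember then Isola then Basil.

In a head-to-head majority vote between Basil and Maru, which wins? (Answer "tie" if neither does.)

Ballots ranking Basil above Maru: 1 + 3 = 4.
Ballots ranking Maru above Basil: 15 − 4 = 11.
Maru wins the head-to-head 11–4.

Maru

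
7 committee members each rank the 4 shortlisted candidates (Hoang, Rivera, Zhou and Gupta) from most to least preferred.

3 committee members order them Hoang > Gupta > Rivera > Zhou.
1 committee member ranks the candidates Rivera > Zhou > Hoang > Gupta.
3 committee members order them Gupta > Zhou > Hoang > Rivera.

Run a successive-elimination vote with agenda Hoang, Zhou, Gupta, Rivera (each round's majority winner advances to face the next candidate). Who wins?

Round 1: Hoang vs Zhou — 3–4, Zhou advances.
Round 2: Zhou vs Gupta — 1–6, Gupta advances.
Round 3: Gupta vs Rivera — 6–1, Gupta advances.
The agenda winner is Gupta.

Gupta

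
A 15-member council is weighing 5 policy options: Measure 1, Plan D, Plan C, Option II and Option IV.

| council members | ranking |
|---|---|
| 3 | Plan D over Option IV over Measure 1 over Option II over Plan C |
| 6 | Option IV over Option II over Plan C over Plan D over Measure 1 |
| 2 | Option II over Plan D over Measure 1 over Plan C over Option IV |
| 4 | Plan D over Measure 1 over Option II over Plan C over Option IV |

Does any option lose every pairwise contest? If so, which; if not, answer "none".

Plan C

Head-to-head results (15 council members):
Measure 1 vs Plan D: 0 to 15, Plan D.
Measure 1 vs Plan C: Measure 1 preferred on 3+2+4 = 9 ballots; Measure 1 wins 9–6.
Measure 1 vs Option II: 7 to 8, Option II.
Measure 1–Option IV: Option IV 9–6.
Plan D vs Plan C: Plan D wins 9–6.
Plan D vs Option II: Plan D preferred on 3+4 = 7 ballots; Option II wins 8–7.
Plan D vs Option IV: 9 to 6, Plan D.
Plan C vs Option II: Option II wins 15–0.
Plan C vs Option IV: Option IV wins 9–6.
Option II vs Option IV: Option II is ranked higher on 2+4 = 6 ballots, Option IV on 9. Option IV wins 9–6.
Plan C is beaten in every head-to-head and is the Condorcet loser.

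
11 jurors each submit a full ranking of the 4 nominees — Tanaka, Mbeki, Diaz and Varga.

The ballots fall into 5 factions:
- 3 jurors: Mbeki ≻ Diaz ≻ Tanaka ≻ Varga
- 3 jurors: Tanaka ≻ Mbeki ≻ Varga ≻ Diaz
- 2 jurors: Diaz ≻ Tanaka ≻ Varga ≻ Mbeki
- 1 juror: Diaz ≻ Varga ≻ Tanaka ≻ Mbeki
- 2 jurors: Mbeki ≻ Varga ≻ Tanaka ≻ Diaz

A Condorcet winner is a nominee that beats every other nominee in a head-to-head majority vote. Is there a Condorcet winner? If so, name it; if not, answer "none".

Pairwise majorities:
Tanaka vs Mbeki: 3+2+1 = 6 for Tanaka, 5 for Mbeki — Tanaka by 6–5.
Tanaka vs Diaz: 5 to 6, Diaz.
Tanaka vs Varga: 3+3+2 = 8 for Tanaka, 3 for Varga — Tanaka by 8–3.
Mbeki vs Diaz: Mbeki is ranked higher on 3+3+2 = 8 ballots, Diaz on 3. Mbeki wins 8–3.
Mbeki vs Varga: 3+3+2 = 8 for Mbeki, 3 for Varga — Mbeki by 8–3.
Diaz vs Varga: 3+2+1 = 6 for Diaz, 5 for Varga — Diaz by 6–5.
Every nominee loses at least once (Tanaka loses to Diaz; Mbeki loses to Tanaka; Diaz loses to Mbeki; Varga loses to Tanaka). The majority relation contains the cycle Tanaka beats Mbeki beats Diaz beats Tanaka, so there is no Condorcet winner.

none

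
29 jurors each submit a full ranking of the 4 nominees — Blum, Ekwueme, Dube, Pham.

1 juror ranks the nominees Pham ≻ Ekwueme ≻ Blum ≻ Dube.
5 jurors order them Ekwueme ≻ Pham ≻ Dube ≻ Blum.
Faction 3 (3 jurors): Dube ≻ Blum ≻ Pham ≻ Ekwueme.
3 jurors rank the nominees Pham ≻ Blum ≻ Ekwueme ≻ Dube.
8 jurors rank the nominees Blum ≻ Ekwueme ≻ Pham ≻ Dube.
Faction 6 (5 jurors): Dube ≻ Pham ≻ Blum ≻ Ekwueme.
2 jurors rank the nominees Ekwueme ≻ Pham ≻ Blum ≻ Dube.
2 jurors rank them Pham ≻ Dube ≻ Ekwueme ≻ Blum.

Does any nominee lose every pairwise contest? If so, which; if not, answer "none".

none

Pairwise majorities:
Blum vs Ekwueme: Blum preferred on 3+3+8+5 = 19 ballots; Blum wins 19–10.
Blum–Dube: Dube 15–14.
Blum vs Pham: 3+8 = 11 for Blum, 18 for Pham — Pham by 18–11.
Ekwueme vs Dube: Ekwueme, 19–10.
Ekwueme vs Pham: Ekwueme wins 15–14.
Dube vs Pham: Pham, 21–8.
Every nominee wins at least one matchup (Blum beats Ekwueme; Ekwueme beats Dube; Dube beats Blum; Pham beats Blum), so there is no Condorcet loser.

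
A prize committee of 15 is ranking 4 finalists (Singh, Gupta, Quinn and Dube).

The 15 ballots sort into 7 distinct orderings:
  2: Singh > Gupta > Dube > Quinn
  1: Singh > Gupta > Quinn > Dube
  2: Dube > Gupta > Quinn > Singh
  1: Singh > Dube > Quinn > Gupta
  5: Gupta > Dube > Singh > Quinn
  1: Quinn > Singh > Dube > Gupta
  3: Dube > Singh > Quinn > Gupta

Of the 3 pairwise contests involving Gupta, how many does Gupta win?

2

Gupta against each rival (15 jurors):
Gupta vs Singh: Singh wins 8–7.
Gupta–Quinn: Gupta 10–5.
Gupta vs Dube: Gupta is ranked higher on 2+1+5 = 8 ballots, Dube on 7. Gupta wins 8–7.
Gupta beats Quinn, Dube; loses to Singh — 2 pairwise wins.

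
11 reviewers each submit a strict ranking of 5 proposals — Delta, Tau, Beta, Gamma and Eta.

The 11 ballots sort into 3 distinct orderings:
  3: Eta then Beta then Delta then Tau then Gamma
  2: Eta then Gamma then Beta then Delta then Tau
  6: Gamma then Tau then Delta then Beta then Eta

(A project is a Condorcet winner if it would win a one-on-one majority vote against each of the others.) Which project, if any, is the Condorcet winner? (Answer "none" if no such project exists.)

Gamma

Check each pair by majority over 11 ballots:
Delta vs Tau: Tau wins 6–5.
Delta–Beta: Delta 6–5.
Delta vs Gamma: Gamma wins 8–3.
Delta vs Eta: Delta wins 6–5.
Tau vs Beta: Tau, 6–5.
Tau vs Gamma: Gamma, 8–3.
Tau vs Eta: Tau wins 6–5.
Beta–Gamma: Gamma 8–3.
Beta–Eta: Beta 6–5.
Gamma vs Eta: Gamma wins 6–5.
Only Gamma has no losses; Gamma is the Condorcet winner.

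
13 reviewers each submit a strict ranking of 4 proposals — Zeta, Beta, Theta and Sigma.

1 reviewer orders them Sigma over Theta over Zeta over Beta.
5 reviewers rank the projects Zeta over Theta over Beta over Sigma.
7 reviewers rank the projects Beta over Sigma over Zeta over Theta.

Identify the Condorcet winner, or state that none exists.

Beta

Check each pair by majority over 13 ballots:
Zeta–Beta: Beta 7–6.
Zeta vs Theta: 12 to 1, Zeta.
Zeta vs Sigma: Sigma wins 8–5.
Beta vs Theta: Beta, 7–6.
Beta–Sigma: Beta 12–1.
Theta vs Sigma: Sigma wins 8–5.
Only Beta has no losses; Beta is the Condorcet winner.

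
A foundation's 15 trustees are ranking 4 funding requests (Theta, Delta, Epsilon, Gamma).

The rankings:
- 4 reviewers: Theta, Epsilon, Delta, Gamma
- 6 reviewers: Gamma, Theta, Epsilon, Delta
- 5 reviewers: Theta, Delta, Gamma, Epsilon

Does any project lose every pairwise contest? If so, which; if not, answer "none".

Head-to-head results (15 reviewers):
Theta vs Delta: Theta preferred on 4+6+5 = 15 ballots; Theta wins 15–0.
Theta vs Epsilon: 4+6+5 = 15 for Theta, 0 for Epsilon — Theta by 15–0.
Theta vs Gamma: Theta is ranked higher on 4+5 = 9 ballots, Gamma on 6. Theta wins 9–6.
Delta vs Epsilon: Epsilon wins 10–5.
Delta vs Gamma: 9 to 6, Delta.
Epsilon vs Gamma: Gamma wins 11–4.
No project is winless: Theta beats Delta; Delta beats Gamma; Epsilon beats Delta; Gamma beats Epsilon. There is no Condorcet loser.

none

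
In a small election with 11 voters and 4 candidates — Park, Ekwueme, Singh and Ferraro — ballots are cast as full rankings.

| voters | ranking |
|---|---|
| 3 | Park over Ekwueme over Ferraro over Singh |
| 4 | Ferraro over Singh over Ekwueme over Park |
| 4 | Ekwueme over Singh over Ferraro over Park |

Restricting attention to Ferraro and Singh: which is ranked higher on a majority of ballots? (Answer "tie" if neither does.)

Ferraro

Ballots ranking Ferraro above Singh: 3 + 4 = 7.
Ballots ranking Singh above Ferraro: 11 − 7 = 4.
Ferraro wins the head-to-head 7–4.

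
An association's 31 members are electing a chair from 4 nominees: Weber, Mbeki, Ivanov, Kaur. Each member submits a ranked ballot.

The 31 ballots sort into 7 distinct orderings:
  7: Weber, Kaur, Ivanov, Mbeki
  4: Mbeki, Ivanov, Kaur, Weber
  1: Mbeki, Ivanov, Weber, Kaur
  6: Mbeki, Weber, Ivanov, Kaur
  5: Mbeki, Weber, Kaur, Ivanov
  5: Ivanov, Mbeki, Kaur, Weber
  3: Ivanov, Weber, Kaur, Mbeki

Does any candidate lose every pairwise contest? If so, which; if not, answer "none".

Kaur

Head-to-head results (31 voters):
Weber vs Mbeki: Mbeki wins 21–10.
Weber vs Ivanov: Weber preferred on 7+6+5 = 18 ballots; Weber wins 18–13.
Weber vs Kaur: Weber, 22–9.
Mbeki vs Ivanov: 16 to 15, Mbeki.
Mbeki vs Kaur: Mbeki, 21–10.
Ivanov vs Kaur: Ivanov, 19–12.
Only Kaur has no wins; Kaur is the Condorcet loser.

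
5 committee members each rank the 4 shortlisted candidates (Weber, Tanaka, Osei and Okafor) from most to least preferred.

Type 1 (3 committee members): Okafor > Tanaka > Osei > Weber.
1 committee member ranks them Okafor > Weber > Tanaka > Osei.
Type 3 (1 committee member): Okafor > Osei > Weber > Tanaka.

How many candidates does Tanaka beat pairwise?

Tanaka against each rival (5 committee members):
Tanaka vs Weber: Tanaka preferred on 3 ballots; Tanaka wins 3–2.
Tanaka vs Osei: Tanaka is ranked higher on 3+1 = 4 ballots, Osei on 1. Tanaka wins 4–1.
Tanaka vs Okafor: Tanaka preferred on 0 ballots; Okafor wins 5–0.
Tanaka beats Weber, Osei; loses to Okafor — 2 pairwise wins.

2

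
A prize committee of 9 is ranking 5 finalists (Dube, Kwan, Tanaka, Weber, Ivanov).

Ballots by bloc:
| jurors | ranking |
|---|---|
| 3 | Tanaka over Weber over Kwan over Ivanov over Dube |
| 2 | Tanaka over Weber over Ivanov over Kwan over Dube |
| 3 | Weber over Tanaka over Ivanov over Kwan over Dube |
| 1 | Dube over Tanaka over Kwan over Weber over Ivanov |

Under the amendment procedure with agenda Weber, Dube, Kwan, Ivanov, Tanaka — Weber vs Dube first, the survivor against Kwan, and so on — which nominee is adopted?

Round 1: Weber vs Dube — 8–1, Weber advances.
Round 2: Weber vs Kwan — 8–1, Weber advances.
Round 3: Weber vs Ivanov — 9–0, Weber advances.
Round 4: Weber vs Tanaka — 3–6, Tanaka advances.
Tanaka survives the agenda.

Tanaka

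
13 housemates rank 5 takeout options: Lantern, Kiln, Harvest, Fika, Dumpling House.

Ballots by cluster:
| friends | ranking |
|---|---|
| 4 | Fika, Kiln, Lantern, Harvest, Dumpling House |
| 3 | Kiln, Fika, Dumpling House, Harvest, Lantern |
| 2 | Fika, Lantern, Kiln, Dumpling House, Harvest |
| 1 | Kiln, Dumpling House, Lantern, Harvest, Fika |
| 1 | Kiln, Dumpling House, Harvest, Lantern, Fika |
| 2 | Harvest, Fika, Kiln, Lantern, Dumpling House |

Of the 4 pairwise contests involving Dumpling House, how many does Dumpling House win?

1

Dumpling House against each rival (13 friends):
Dumpling House vs Lantern: Dumpling House preferred on 3+1+1 = 5 ballots; Lantern wins 8–5.
Dumpling House vs Kiln: Dumpling House is ranked higher on 0 ballots, Kiln on 13. Kiln wins 13–0.
Dumpling House vs Harvest: 3+2+1+1 = 7 for Dumpling House, 6 for Harvest — Dumpling House by 7–6.
Dumpling House vs Fika: 1+1 = 2 for Dumpling House, 11 for Fika — Fika by 11–2.
Dumpling House beats Harvest; loses to Lantern, Kiln, Fika — 1 pairwise win.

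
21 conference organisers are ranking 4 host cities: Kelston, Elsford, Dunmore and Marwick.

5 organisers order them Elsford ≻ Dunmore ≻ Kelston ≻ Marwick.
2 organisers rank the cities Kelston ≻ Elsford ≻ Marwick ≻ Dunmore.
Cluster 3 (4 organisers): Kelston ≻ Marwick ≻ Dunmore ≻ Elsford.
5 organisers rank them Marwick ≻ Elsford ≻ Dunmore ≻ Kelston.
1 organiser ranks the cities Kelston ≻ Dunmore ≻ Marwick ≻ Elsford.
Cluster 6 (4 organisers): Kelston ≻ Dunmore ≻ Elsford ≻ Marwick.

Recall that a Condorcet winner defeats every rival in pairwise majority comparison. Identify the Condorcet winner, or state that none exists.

Kelston

Check each pair by majority over 21 ballots:
Kelston vs Elsford: Kelston is ranked higher on 2+4+1+4 = 11 ballots, Elsford on 10. Kelston wins 11–10.
Kelston vs Dunmore: Kelston is ranked higher on 2+4+1+4 = 11 ballots, Dunmore on 10. Kelston wins 11–10.
Kelston vs Marwick: 16 to 5, Kelston.
Elsford vs Dunmore: 5+2+5 = 12 for Elsford, 9 for Dunmore — Elsford by 12–9.
Elsford vs Marwick: 5+2+4 = 11 for Elsford, 10 for Marwick — Elsford by 11–10.
Dunmore vs Marwick: 10 to 11, Marwick.
Only Kelston has no losses; Kelston is the Condorcet winner.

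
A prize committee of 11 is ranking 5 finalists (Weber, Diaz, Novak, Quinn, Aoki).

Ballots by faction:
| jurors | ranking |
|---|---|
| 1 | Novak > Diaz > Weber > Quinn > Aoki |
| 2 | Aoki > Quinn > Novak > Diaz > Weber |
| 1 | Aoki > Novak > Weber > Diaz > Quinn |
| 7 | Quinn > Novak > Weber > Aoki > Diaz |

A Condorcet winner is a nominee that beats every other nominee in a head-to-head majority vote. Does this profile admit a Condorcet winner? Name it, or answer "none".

Head-to-head results (11 jurors):
Weber vs Diaz: 8 to 3, Weber.
Weber vs Novak: 0 for Weber, 11 for Novak — Novak by 11–0.
Weber vs Quinn: Weber preferred on 1+1 = 2 ballots; Quinn wins 9–2.
Weber vs Aoki: 1+7 = 8 for Weber, 3 for Aoki — Weber by 8–3.
Diaz vs Novak: Diaz is ranked higher on 0 ballots, Novak on 11. Novak wins 11–0.
Diaz vs Quinn: 1+1 = 2 for Diaz, 9 for Quinn — Quinn by 9–2.
Diaz vs Aoki: 1 for Diaz, 10 for Aoki — Aoki by 10–1.
Novak vs Quinn: 2 to 9, Quinn.
Novak vs Aoki: 1+7 = 8 for Novak, 3 for Aoki — Novak by 8–3.
Quinn vs Aoki: 8 to 3, Quinn.
Quinn beats each of Weber, Diaz, Novak, Aoki — Quinn is the Condorcet winner.

Quinn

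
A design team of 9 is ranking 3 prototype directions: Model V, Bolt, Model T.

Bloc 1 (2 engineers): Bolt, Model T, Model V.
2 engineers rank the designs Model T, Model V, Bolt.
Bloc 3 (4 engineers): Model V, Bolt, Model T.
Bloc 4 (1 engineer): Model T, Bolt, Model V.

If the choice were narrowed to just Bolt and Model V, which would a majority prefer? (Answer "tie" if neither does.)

Model V

Ballots ranking Bolt above Model V: 2 + 1 = 3.
Ballots ranking Model V above Bolt: 9 − 3 = 6.
Model V wins the head-to-head 6–3.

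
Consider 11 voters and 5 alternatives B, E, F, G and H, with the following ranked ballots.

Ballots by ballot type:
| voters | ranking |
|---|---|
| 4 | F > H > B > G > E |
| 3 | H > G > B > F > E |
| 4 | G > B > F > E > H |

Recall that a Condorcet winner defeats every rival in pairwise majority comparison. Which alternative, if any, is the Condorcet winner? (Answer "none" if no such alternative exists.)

none

Head-to-head results (11 voters):
B vs E: B wins 11–0.
B–F: B 7–4.
B vs G: G, 7–4.
B–H: H 7–4.
E vs F: 0 to 11, F.
E vs G: 0 for E, 11 for G — G by 11–0.
E vs H: H, 7–4.
F–G: G 7–4.
F vs H: F, 8–3.
G vs H: H, 7–4.
Every alternative loses at least once (B loses to G; E loses to B; F loses to B; G loses to H; H loses to F). The majority relation contains the cycle B → F → H → B, so there is no Condorcet winner.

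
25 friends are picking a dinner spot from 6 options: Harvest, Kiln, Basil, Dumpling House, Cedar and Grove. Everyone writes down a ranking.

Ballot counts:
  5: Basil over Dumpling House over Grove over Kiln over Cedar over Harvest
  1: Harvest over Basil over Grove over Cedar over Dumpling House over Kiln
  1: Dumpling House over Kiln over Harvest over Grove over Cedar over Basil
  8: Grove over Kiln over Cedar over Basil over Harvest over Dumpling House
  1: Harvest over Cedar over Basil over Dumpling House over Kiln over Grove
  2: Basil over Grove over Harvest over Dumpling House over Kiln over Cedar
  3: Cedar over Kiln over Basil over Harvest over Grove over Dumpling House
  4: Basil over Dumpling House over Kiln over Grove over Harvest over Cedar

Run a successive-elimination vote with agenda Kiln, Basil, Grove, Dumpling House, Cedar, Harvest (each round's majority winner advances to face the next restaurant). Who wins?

Cedar

Round 1: Kiln vs Basil — 12–13, Basil advances.
Round 2: Basil vs Grove — 16–9, Basil advances.
Round 3: Basil vs Dumpling House — 24–1, Basil advances.
Round 4: Basil vs Cedar — 12–13, Cedar advances.
Round 5: Cedar vs Harvest — 16–9, Cedar advances.
The agenda winner is Cedar.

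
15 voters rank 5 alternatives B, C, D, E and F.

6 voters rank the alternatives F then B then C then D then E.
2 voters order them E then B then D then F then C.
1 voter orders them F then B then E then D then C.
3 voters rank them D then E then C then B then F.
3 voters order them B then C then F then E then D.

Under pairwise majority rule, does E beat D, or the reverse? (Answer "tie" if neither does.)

Ballots ranking E above D: 2 + 1 + 3 = 6.
Ballots ranking D above E: 15 − 6 = 9.
D wins the head-to-head 9–6.

D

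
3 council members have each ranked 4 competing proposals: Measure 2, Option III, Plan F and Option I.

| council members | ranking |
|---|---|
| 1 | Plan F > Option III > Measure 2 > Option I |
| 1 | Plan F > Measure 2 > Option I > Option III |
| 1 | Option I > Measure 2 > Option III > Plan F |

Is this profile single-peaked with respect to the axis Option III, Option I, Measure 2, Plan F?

Axis positions: Option III=1, Option I=2, Measure 2=3, Plan F=4.
Type 1: ranking walks positions 4-1-3-2; Option III is ranked above Measure 2 even though Measure 2 lies between Option III and the peak Plan F on the axis — preferences dip and rise again. Not single-peaked.
Type 2 (peak Plan F at position 4): ranking walks positions 4-3-2-1, expanding outward from the peak — single-peaked.
Type 3 (peak Option I at position 2): ranking walks positions 2-3-1-4, expanding outward from the peak — single-peaked.
Type 1 violates single-peakedness, so the profile is not single-peaked on this axis.

no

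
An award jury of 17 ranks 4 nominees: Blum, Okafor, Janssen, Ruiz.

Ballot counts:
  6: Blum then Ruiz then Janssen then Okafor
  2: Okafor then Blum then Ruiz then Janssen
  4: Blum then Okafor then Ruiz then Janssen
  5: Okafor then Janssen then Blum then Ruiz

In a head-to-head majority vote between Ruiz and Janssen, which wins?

Ruiz

Ballots ranking Ruiz above Janssen: 6 + 2 + 4 = 12.
Ballots ranking Janssen above Ruiz: 17 − 12 = 5.
Ruiz wins the head-to-head 12–5.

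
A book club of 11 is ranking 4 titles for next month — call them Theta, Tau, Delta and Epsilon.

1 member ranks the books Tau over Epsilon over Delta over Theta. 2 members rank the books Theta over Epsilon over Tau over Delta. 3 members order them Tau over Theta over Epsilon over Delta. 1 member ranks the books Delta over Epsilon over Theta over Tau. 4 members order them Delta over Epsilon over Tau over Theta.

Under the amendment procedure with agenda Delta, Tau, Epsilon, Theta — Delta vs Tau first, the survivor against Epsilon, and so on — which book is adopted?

Round 1: Delta vs Tau — 5–6, Tau advances.
Round 2: Tau vs Epsilon — 4–7, Epsilon advances.
Round 3: Epsilon vs Theta — 6–5, Epsilon advances.
The agenda winner is Epsilon.

Epsilon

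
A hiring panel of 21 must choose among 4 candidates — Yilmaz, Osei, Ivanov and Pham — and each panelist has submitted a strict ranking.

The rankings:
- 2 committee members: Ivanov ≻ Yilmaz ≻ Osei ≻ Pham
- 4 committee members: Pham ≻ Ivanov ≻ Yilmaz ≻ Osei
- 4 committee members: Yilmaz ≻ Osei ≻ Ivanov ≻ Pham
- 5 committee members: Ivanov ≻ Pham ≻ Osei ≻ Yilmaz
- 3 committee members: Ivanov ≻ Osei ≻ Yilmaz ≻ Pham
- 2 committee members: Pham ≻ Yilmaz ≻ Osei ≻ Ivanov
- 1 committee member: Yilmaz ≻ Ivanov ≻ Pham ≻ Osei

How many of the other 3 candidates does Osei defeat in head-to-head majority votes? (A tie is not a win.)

0

Osei against each rival (21 committee members):
Osei vs Yilmaz: 8 to 13, Yilmaz.
Osei–Ivanov: Ivanov 15–6.
Osei vs Pham: Osei preferred on 2+4+3 = 9 ballots; Pham wins 12–9.
Osei beats no one; loses to Yilmaz, Ivanov, Pham — 0 pairwise wins.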